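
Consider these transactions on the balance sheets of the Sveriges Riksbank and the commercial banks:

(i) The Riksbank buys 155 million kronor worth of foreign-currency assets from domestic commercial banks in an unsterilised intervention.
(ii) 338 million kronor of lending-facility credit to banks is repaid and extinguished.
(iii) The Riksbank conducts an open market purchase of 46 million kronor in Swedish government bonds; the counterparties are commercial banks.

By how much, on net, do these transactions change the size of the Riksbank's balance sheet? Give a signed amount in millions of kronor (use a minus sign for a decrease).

FX purchase 155 million kronor: a Riksbank asset is acquired → +155M.
Discount-window repayment 338 million kronor: a Riksbank asset is shed → −338M.
OMO purchase (from banks) 46 million kronor: a Riksbank asset is acquired → +46M.
Net: 155 − 338 + 46 = -137 million.

-137 million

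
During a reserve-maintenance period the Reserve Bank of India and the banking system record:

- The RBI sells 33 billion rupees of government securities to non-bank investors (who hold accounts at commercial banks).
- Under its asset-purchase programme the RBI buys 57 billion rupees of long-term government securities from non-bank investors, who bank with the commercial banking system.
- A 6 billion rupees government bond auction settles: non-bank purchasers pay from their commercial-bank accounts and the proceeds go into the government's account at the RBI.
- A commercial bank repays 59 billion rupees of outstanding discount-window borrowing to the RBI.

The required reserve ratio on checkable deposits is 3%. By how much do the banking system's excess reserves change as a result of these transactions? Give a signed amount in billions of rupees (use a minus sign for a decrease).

Asset sale (to non-banks) 33 billion rupees: reserves −33B, deposits −33B.
Asset purchase (from non-banks) 57 billion rupees: reserves +57B, deposits +57B.
Government account inflow 6 billion rupees: reserves −6B, deposits −6B.
Discount-window repayment 59 billion rupees: reserves −59B, deposits 0.
Totals: Δreserves = −41B, Δdeposits = +18B.
Δrequired reserves = 3% × +18B = +0.54B.
Δexcess reserves = Δreserves − Δrequired = −41B − (+0.54B) = -41.54 billion.

-41.54 billion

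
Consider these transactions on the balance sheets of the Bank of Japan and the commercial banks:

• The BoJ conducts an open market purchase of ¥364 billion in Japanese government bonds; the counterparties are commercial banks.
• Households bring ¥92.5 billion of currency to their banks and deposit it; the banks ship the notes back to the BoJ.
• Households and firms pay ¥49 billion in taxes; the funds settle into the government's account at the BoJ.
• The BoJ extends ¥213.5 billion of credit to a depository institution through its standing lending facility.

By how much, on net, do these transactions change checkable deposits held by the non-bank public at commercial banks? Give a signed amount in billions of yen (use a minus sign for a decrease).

+¥43.5 billion

OMO purchase (from banks) ¥364 billion: the counterparty is a bank, so public deposits are unchanged → 0.
Currency deposit ¥92.5 billion: non-bank counterparties' bank balances rise → +¥92.5B.
Government account inflow ¥49 billion: non-bank counterparties' bank balances fall → −¥49B.
Discount-window loan ¥213.5 billion: the counterparty is a bank, so public deposits are unchanged → 0.
Net: 0 + 92.5 − 49 + 0 = +¥43.5 billion.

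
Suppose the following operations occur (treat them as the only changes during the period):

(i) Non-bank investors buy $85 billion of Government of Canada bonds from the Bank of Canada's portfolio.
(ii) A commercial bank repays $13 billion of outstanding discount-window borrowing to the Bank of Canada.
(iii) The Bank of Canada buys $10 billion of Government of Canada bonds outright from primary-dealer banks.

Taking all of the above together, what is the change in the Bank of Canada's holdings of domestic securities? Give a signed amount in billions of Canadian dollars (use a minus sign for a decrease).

-$75 billion

Asset sale (to non-banks) $85 billion: securities removed from the Bank of Canada's portfolio → −$85B.
Discount-window repayment $13 billion: the Bank of Canada's securities portfolio is untouched → 0.
OMO purchase (from banks) $10 billion: securities added to the Bank of Canada's portfolio → +$10B.
Net: −85 + 0 + 10 = -$75 billion.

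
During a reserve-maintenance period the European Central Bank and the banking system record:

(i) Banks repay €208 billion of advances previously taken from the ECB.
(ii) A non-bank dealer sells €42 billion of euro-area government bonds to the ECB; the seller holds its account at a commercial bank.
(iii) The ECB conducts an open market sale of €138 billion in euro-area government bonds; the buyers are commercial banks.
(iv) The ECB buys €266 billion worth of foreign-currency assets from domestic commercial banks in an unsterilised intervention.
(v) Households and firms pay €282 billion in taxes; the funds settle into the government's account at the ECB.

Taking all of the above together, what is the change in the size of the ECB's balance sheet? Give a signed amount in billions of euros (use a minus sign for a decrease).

Discount-window repayment €208 billion: an ECB asset is shed → −€208B.
Asset purchase (from non-banks) €42 billion: an ECB asset is acquired → +€42B.
OMO sale (to banks) €138 billion: an ECB asset is shed → −€138B.
FX purchase €266 billion: an ECB asset is acquired → +€266B.
Government account inflow €282 billion: only the composition of liabilities changes → 0.
Net: −208 + 42 − 138 + 266 + 0 = -€38 billion.

-€38 billion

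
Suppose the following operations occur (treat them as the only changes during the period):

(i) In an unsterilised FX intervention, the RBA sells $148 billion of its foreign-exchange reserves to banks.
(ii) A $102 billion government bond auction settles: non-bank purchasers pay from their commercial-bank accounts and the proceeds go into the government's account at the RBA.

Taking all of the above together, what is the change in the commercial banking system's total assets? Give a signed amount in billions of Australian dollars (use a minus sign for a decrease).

FX sale $148 billion: just an asset swap on bank balance sheets → 0.
Government account inflow $102 billion: bank balance sheets shrink → −$102B.
Net: 0 − 102 = -$102 billion.

-$102 billion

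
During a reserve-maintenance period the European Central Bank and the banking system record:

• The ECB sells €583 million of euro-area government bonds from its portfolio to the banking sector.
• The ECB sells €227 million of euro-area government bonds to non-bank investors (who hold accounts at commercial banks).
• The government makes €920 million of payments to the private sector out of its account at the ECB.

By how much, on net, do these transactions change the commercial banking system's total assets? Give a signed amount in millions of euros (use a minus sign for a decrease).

OMO sale (to banks) €583 million: just an asset swap on bank balance sheets → 0.
Asset sale (to non-banks) €227 million: bank balance sheets shrink → −€227M.
Government spending €920 million: bank balance sheets expand → +€920M.
Net: 0 − 227 + 920 = +€693 million.

+€693 million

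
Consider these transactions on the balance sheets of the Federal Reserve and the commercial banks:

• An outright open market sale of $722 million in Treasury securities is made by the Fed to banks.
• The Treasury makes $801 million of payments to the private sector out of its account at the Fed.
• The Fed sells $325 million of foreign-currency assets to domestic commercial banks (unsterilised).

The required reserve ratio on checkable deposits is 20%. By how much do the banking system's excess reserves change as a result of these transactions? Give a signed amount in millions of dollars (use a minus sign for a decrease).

-$406.2 million

OMO sale (to banks) $722 million: reserves −$722M, deposits 0.
Government spending $801 million: reserves +$801M, deposits +$801M.
FX sale $325 million: reserves −$325M, deposits 0.
Totals: Δreserves = −$246M, Δdeposits = +$801M.
Δrequired reserves = 20% × +$801M = +$160.2M.
Δexcess reserves = Δreserves − Δrequired = −$246M − (+$160.2M) = -$406.2 million.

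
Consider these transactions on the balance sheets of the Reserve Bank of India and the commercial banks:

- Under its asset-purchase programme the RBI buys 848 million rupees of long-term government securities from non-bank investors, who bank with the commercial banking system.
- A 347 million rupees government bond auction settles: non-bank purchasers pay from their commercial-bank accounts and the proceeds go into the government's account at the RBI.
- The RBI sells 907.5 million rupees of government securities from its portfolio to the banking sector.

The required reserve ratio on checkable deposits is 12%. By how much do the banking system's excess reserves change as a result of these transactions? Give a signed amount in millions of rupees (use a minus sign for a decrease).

-466.62 million

Asset purchase (from non-banks) 848 million rupees: reserves +848M, deposits +848M.
Government account inflow 347 million rupees: reserves −347M, deposits −347M.
OMO sale (to banks) 907.5 million rupees: reserves −907.5M, deposits 0.
Totals: Δreserves = −406.5M, Δdeposits = +501M.
Δrequired reserves = 12% × +501M = +60.12M.
Δexcess reserves = Δreserves − Δrequired = −406.5M − (+60.12M) = -466.62 million.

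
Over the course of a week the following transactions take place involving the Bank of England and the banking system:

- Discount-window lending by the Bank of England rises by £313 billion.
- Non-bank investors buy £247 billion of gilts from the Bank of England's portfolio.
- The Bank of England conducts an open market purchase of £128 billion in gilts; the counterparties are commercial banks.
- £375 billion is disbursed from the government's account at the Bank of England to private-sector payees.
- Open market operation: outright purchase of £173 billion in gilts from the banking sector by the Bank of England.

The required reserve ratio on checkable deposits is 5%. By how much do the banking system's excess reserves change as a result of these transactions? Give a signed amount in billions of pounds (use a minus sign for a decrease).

Discount-window loan £313 billion: reserves +£313B, deposits 0.
Asset sale (to non-banks) £247 billion: reserves −£247B, deposits −£247B.
OMO purchase (from banks) £128 billion: reserves +£128B, deposits 0.
Government spending £375 billion: reserves +£375B, deposits +£375B.
OMO purchase (from banks) £173 billion: reserves +£173B, deposits 0.
Totals: Δreserves = +£742B, Δdeposits = +£128B.
Δrequired reserves = 5% × +£128B = +£6.4B.
Δexcess reserves = Δreserves − Δrequired = +£742B − (+£6.4B) = +£735.6 billion.

+£735.6 billion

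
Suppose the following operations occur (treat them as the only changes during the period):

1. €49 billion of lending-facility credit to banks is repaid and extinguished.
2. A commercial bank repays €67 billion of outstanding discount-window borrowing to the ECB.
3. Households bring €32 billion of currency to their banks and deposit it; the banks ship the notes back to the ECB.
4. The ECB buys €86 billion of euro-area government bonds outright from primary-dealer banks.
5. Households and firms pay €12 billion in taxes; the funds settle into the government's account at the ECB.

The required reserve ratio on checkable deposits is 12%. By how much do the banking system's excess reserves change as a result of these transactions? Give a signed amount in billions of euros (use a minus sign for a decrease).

-€12.4 billion

Discount-window repayment €49 billion: reserves −€49B, deposits 0.
Discount-window repayment €67 billion: reserves −€67B, deposits 0.
Currency deposit €32 billion: reserves +€32B, deposits +€32B.
OMO purchase (from banks) €86 billion: reserves +€86B, deposits 0.
Government account inflow €12 billion: reserves −€12B, deposits −€12B.
Totals: Δreserves = −€10B, Δdeposits = +€20B.
Δrequired reserves = 12% × +€20B = +€2.4B.
Δexcess reserves = Δreserves − Δrequired = −€10B − (+€2.4B) = -€12.4 billion.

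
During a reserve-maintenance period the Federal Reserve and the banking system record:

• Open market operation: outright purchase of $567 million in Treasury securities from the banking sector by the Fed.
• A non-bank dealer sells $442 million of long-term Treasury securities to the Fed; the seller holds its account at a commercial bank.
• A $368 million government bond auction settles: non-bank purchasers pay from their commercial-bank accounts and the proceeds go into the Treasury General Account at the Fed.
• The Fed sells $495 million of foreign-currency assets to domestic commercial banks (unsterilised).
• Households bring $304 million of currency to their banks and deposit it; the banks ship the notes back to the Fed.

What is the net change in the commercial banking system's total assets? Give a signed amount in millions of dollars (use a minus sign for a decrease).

OMO purchase (from banks) $567 million: just an asset swap on bank balance sheets → 0.
Asset purchase (from non-banks) $442 million: bank balance sheets expand → +$442M.
Government account inflow $368 million: bank balance sheets shrink → −$368M.
FX sale $495 million: just an asset swap on bank balance sheets → 0.
Currency deposit $304 million: bank balance sheets expand → +$304M.
Net: 0 + 442 − 368 + 0 + 304 = +$378 million.

+$378 million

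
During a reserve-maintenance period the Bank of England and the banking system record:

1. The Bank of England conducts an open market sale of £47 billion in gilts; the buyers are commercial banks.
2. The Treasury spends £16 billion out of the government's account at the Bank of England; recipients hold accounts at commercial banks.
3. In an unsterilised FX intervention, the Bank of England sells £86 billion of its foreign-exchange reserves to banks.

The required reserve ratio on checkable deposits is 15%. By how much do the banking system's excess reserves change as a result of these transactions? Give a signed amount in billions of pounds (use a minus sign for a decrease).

OMO sale (to banks) £47 billion: reserves −£47B, deposits 0.
Government spending £16 billion: reserves +£16B, deposits +£16B.
FX sale £86 billion: reserves −£86B, deposits 0.
Totals: Δreserves = −£117B, Δdeposits = +£16B.
Δrequired reserves = 15% × +£16B = +£2.4B.
Δexcess reserves = Δreserves − Δrequired = −£117B − (+£2.4B) = -£119.4 billion.

-£119.4 billion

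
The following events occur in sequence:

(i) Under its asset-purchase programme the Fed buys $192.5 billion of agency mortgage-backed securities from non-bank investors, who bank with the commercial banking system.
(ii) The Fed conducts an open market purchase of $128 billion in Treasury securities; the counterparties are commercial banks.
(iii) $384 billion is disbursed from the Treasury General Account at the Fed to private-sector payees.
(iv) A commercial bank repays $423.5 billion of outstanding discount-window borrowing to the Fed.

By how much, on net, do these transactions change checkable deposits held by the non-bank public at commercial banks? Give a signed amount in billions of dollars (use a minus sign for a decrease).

Asset purchase (from non-banks) $192.5 billion: non-bank counterparties' bank balances rise → +$192.5B.
OMO purchase (from banks) $128 billion: the counterparty is a bank, so public deposits are unchanged → 0.
Government spending $384 billion: non-bank counterparties' bank balances rise → +$384B.
Discount-window repayment $423.5 billion: the counterparty is a bank, so public deposits are unchanged → 0.
Net: 192.5 + 0 + 384 + 0 = +$576.5 billion.

+$576.5 billion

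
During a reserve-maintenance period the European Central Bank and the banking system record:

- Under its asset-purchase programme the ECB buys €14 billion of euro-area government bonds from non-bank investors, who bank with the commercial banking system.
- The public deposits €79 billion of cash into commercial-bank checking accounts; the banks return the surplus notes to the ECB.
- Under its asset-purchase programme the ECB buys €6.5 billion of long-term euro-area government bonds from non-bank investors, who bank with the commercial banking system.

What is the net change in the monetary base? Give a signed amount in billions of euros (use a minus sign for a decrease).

+€20.5 billion

ECB balance sheet:
  Assets:      Securities +€20.5B
  Liabilities: Bank reserves +€99.5B, Currency in circulation −€79B
Monetary base = currency + reserves: −€79B + (+€99.5B) = +€20.5 billion.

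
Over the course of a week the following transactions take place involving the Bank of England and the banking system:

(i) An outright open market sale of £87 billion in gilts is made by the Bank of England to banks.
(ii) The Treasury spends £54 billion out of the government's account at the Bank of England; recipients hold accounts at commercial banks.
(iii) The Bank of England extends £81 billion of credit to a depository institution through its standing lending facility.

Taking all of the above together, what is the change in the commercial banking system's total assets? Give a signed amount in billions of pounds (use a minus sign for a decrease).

+£135 billion

Bank of England balance sheet:
  Assets:      Securities −£87B, Loans to banks +£81B
  Liabilities: Bank reserves +£48B, Government deposits −£54B
Commercial banking system:
  Assets:      Reserves at CB +£48B, Securities +£87B
  Liabilities: Checkable deposits +£54B, Borrowings from CB +£81B
Change in total bank assets = +£135 billion.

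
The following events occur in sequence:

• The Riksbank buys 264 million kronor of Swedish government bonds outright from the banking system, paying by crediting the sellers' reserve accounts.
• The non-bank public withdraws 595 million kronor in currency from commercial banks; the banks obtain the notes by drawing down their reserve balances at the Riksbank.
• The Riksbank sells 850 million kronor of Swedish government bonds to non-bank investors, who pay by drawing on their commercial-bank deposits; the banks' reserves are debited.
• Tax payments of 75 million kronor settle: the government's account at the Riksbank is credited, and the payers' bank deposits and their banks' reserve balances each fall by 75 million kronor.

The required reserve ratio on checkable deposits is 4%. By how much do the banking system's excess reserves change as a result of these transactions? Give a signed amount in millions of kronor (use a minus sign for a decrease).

OMO purchase (from banks) 264 million kronor: reserves +264M, deposits 0.
Currency withdrawal 595 million kronor: reserves −595M, deposits −595M.
Asset sale (to non-banks) 850 million kronor: reserves −850M, deposits −850M.
Government account inflow 75 million kronor: reserves −75M, deposits −75M.
Totals: Δreserves = −1256M, Δdeposits = −1520M.
Δrequired reserves = 4% × −1520M = −60.8M.
Δexcess reserves = Δreserves − Δrequired = −1256M − (−60.8M) = -1195.2 million.

-1195.2 million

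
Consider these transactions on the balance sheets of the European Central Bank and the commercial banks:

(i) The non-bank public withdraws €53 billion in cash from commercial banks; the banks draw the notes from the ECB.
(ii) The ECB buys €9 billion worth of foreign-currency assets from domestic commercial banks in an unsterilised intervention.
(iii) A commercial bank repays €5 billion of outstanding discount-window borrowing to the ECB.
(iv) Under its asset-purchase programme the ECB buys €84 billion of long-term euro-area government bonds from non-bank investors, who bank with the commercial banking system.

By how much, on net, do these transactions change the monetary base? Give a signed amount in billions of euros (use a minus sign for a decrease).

+€88 billion

Currency withdrawal €53 billion: just a shift between currency and reserves — both are base money → 0.
FX purchase €9 billion: ECB balance sheet expands → +€9B.
Discount-window repayment €5 billion: ECB balance sheet contracts → −€5B.
Asset purchase (from non-banks) €84 billion: ECB balance sheet expands → +€84B.
Net: 0 + 9 − 5 + 84 = +€88 billion.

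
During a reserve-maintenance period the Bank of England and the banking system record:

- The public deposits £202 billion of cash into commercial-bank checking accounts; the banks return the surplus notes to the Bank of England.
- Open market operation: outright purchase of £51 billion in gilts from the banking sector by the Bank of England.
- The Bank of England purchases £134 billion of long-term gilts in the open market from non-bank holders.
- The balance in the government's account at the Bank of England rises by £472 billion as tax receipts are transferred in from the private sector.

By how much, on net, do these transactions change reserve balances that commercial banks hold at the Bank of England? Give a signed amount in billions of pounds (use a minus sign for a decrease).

Currency deposit £202 billion: returned notes are swapped for reserve credit → +£202B.
OMO purchase (from banks) £51 billion: the Bank of England pays by crediting reserve accounts → +£51B.
Asset purchase (from non-banks) £134 billion: the Bank of England pays by crediting reserve accounts → +£134B.
Government account inflow £472 billion: funds move from bank reserves into the government account → −£472B.
Net: 202 + 51 + 134 − 472 = -£85 billion.

-£85 billion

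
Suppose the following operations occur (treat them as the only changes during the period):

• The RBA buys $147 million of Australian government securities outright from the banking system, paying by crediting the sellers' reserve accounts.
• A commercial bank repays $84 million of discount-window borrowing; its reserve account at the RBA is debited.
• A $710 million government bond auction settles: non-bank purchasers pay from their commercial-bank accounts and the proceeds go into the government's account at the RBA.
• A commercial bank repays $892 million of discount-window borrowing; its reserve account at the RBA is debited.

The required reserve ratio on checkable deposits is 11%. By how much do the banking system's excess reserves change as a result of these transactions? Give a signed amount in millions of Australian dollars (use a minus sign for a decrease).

-$1460.9 million

OMO purchase (from banks) $147 million: reserves +$147M, deposits 0.
Discount-window repayment $84 million: reserves −$84M, deposits 0.
Government account inflow $710 million: reserves −$710M, deposits −$710M.
Discount-window repayment $892 million: reserves −$892M, deposits 0.
Totals: Δreserves = −$1539M, Δdeposits = −$710M.
Δrequired reserves = 11% × −$710M = −$78.1M.
Δexcess reserves = Δreserves − Δrequired = −$1539M − (−$78.1M) = -$1460.9 million.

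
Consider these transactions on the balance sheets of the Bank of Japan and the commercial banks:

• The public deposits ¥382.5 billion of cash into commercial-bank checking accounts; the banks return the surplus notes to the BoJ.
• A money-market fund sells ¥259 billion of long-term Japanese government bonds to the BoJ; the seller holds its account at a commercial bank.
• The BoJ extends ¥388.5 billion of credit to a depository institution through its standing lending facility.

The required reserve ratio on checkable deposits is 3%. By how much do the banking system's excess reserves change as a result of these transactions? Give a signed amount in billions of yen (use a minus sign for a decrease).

Currency deposit ¥382.5 billion: reserves +¥382.5B, deposits +¥382.5B.
Asset purchase (from non-banks) ¥259 billion: reserves +¥259B, deposits +¥259B.
Discount-window loan ¥388.5 billion: reserves +¥388.5B, deposits 0.
Totals: Δreserves = +¥1030B, Δdeposits = +¥641.5B.
Δrequired reserves = 3% × +¥641.5B = +¥19.245B.
Δexcess reserves = Δreserves − Δrequired = +¥1030B − (+¥19.245B) = +¥1010.755 billion.

+¥1010.755 billion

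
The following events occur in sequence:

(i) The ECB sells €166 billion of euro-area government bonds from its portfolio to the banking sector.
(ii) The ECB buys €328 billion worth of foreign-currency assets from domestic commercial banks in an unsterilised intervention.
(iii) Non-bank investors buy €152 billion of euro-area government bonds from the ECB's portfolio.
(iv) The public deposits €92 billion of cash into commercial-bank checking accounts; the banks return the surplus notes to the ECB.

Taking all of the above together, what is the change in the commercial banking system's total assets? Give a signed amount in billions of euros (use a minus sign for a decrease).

ECB balance sheet:
  Assets:      Securities −€318B, Foreign assets +€328B
  Liabilities: Bank reserves +€102B, Currency in circulation −€92B
Commercial banking system:
  Assets:      Reserves at CB +€102B, Securities +€166B, Foreign assets −€328B
  Liabilities: Checkable deposits −€60B
Change in total bank assets = -€60 billion.

-€60 billion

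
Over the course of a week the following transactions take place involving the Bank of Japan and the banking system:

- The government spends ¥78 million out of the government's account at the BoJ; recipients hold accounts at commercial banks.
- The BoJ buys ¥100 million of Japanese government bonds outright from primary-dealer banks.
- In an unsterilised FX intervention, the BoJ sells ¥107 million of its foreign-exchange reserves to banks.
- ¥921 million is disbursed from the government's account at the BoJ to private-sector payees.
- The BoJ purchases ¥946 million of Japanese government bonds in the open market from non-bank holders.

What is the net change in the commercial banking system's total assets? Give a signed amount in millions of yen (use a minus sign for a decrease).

Government spending ¥78 million: bank balance sheets expand → +¥78M.
OMO purchase (from banks) ¥100 million: just an asset swap on bank balance sheets → 0.
FX sale ¥107 million: just an asset swap on bank balance sheets → 0.
Government spending ¥921 million: bank balance sheets expand → +¥921M.
Asset purchase (from non-banks) ¥946 million: bank balance sheets expand → +¥946M.
Net: 78 + 0 + 0 + 921 + 946 = +¥1945 million.

+¥1945 million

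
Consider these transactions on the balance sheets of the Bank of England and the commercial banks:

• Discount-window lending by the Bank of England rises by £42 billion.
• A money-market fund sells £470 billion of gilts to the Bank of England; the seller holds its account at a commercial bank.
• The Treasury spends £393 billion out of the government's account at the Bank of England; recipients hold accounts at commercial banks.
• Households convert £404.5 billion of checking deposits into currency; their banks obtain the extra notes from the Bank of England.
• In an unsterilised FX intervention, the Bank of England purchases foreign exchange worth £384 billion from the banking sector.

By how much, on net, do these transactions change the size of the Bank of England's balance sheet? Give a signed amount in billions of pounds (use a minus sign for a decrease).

+£896 billion

Bank of England balance sheet:
  Assets:      Securities +£470B, Loans to banks +£42B, Foreign assets +£384B
  Liabilities: Bank reserves +£884.5B, Currency in circulation +£404.5B, Government deposits −£393B
Commercial banking system:
  Assets:      Reserves at CB +£884.5B, Foreign assets −£384B
  Liabilities: Checkable deposits +£458.5B, Borrowings from CB +£42B
Change in total Bank of England assets = +£896 billion.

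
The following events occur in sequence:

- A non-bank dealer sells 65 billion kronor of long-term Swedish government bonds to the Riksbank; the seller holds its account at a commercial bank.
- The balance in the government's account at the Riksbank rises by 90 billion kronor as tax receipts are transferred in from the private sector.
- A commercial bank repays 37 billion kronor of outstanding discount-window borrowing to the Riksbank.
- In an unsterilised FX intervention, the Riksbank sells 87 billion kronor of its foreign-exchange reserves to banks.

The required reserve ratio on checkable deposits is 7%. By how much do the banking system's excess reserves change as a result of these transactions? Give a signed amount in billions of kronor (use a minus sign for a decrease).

Asset purchase (from non-banks) 65 billion kronor: reserves +65B, deposits +65B.
Government account inflow 90 billion kronor: reserves −90B, deposits −90B.
Discount-window repayment 37 billion kronor: reserves −37B, deposits 0.
FX sale 87 billion kronor: reserves −87B, deposits 0.
Totals: Δreserves = −149B, Δdeposits = −25B.
Δrequired reserves = 7% × −25B = −1.75B.
Δexcess reserves = Δreserves − Δrequired = −149B − (−1.75B) = -147.25 billion.

-147.25 billion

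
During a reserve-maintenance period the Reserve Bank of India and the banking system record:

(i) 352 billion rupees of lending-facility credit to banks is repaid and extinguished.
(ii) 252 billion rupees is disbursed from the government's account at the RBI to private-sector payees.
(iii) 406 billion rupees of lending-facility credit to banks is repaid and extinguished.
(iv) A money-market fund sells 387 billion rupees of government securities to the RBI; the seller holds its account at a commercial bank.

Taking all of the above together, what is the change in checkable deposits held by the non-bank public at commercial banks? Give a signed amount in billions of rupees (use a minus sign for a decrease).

+639 billion

Discount-window repayment 352 billion rupees: the counterparty is a bank, so public deposits are unchanged → 0.
Government spending 252 billion rupees: non-bank counterparties' bank balances rise → +252B.
Discount-window repayment 406 billion rupees: the counterparty is a bank, so public deposits are unchanged → 0.
Asset purchase (from non-banks) 387 billion rupees: non-bank counterparties' bank balances rise → +387B.
Net: 0 + 252 + 0 + 387 = +639 billion.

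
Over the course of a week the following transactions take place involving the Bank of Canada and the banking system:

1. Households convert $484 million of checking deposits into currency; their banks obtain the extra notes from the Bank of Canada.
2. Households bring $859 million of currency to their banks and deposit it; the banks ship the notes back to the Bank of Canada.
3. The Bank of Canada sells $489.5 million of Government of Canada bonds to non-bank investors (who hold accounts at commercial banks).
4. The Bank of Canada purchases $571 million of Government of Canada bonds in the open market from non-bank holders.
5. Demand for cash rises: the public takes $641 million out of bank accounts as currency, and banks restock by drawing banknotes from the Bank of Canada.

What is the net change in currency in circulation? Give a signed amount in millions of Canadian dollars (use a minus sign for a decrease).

Bank of Canada balance sheet:
  Assets:      Securities +$81.5M
  Liabilities: Bank reserves −$184.5M, Currency in circulation +$266M
So the change in currency in circulation is +$266 million.

+$266 million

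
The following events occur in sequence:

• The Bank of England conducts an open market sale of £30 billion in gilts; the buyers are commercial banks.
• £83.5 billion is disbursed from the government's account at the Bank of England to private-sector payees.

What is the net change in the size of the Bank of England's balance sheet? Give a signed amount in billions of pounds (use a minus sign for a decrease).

-£30 billion

OMO sale (to banks) £30 billion: a Bank of England asset is shed → −£30B.
Government spending £83.5 billion: only the composition of liabilities changes → 0.
Net: −30 + 0 = -£30 billion.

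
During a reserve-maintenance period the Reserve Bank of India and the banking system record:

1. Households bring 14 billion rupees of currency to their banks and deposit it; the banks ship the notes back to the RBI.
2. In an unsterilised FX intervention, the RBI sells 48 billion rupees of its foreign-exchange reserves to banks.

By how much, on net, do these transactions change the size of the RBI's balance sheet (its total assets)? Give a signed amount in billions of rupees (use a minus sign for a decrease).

-48 billion

Currency deposit 14 billion rupees: only the composition of liabilities changes → 0.
FX sale 48 billion rupees: an RBI asset is shed → −48B.
Net: 0 − 48 = -48 billion.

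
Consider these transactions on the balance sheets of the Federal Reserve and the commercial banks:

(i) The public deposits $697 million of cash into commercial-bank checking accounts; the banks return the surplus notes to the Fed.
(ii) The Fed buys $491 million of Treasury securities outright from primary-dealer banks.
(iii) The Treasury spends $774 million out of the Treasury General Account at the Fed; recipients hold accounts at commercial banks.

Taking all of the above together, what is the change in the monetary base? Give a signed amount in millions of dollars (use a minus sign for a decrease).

+$1265 million

Fed balance sheet:
  Assets:      Securities +$491M
  Liabilities: Bank reserves +$1962M, Currency in circulation −$697M, Government deposits −$774M
Commercial banking system:
  Assets:      Reserves at CB +$1962M, Securities −$491M
  Liabilities: Checkable deposits +$1471M
Monetary base = currency + reserves: −$697M + (+$1962M) = +$1265 million.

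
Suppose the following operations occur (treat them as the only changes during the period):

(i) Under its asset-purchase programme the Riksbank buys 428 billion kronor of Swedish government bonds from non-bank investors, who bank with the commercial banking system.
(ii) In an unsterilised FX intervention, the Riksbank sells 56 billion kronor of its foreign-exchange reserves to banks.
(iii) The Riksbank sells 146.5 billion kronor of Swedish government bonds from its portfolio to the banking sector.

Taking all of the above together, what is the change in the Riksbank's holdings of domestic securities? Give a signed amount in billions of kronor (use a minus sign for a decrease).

+281.5 billion

Riksbank balance sheet:
  Assets:      Securities +281.5B, Foreign assets −56B
  Liabilities: Bank reserves +225.5B
So the change in the Riksbank's holdings of domestic securities is +281.5 billion.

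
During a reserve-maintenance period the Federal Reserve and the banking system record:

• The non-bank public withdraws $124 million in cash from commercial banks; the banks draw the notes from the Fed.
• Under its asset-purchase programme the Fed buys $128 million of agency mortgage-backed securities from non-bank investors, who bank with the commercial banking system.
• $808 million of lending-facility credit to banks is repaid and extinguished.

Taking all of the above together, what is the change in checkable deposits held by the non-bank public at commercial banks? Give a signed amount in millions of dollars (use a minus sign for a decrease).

+$4 million

Currency withdrawal $124 million: non-bank counterparties' bank balances fall → −$124M.
Asset purchase (from non-banks) $128 million: non-bank counterparties' bank balances rise → +$128M.
Discount-window repayment $808 million: the counterparty is a bank, so public deposits are unchanged → 0.
Net: −124 + 128 + 0 = +$4 million.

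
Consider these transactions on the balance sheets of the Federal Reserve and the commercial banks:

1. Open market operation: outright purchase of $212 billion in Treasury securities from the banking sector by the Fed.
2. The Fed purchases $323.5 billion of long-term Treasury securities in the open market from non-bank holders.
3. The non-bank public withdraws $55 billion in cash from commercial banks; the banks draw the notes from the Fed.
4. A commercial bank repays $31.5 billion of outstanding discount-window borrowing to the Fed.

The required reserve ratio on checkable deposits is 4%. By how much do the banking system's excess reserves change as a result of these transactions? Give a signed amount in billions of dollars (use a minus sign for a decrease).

OMO purchase (from banks) $212 billion: reserves +$212B, deposits 0.
Asset purchase (from non-banks) $323.5 billion: reserves +$323.5B, deposits +$323.5B.
Currency withdrawal $55 billion: reserves −$55B, deposits −$55B.
Discount-window repayment $31.5 billion: reserves −$31.5B, deposits 0.
Totals: Δreserves = +$449B, Δdeposits = +$268.5B.
Δrequired reserves = 4% × +$268.5B = +$10.74B.
Δexcess reserves = Δreserves − Δrequired = +$449B − (+$10.74B) = +$438.26 billion.

+$438.26 billion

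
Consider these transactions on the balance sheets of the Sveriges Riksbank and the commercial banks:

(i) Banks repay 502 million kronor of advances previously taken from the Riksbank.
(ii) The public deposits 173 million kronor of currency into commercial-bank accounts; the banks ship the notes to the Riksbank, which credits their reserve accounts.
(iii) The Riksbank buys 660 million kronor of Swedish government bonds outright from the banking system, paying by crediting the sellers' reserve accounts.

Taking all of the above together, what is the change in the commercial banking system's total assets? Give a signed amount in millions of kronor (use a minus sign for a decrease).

Discount-window repayment 502 million kronor: bank balance sheets shrink → −502M.
Currency deposit 173 million kronor: bank balance sheets expand → +173M.
OMO purchase (from banks) 660 million kronor: just an asset swap on bank balance sheets → 0.
Net: −502 + 173 + 0 = -329 million.

-329 million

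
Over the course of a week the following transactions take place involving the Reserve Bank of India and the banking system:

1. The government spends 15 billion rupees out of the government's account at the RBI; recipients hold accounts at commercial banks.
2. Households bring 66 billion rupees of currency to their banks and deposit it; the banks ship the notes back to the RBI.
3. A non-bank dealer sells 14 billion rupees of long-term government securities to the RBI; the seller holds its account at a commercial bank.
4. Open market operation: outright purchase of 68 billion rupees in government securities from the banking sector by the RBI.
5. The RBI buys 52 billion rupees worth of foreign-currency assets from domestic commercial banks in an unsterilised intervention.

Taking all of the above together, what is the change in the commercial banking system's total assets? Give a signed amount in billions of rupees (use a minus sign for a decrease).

Government spending 15 billion rupees: bank balance sheets expand → +15B.
Currency deposit 66 billion rupees: bank balance sheets expand → +66B.
Asset purchase (from non-banks) 14 billion rupees: bank balance sheets expand → +14B.
OMO purchase (from banks) 68 billion rupees: just an asset swap on bank balance sheets → 0.
FX purchase 52 billion rupees: just an asset swap on bank balance sheets → 0.
Net: 15 + 66 + 14 + 0 + 0 = +95 billion.

+95 billion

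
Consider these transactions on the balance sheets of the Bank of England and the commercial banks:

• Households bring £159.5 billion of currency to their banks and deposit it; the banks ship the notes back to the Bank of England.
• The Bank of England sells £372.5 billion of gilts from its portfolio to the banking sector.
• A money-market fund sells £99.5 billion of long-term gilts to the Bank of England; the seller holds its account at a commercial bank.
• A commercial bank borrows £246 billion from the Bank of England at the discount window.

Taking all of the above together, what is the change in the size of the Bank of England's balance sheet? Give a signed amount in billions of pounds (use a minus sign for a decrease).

-£27 billion

Currency deposit £159.5 billion: only the composition of liabilities changes → 0.
OMO sale (to banks) £372.5 billion: a Bank of England asset is shed → −£372.5B.
Asset purchase (from non-banks) £99.5 billion: a Bank of England asset is acquired → +£99.5B.
Discount-window loan £246 billion: a Bank of England asset is acquired → +£246B.
Net: 0 − 372.5 + 99.5 + 246 = -£27 billion.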